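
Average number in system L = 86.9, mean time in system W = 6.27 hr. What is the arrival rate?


Little's law: L = λW → λ = L / W
= 86.9 / 6.27
= 13.86 per hour


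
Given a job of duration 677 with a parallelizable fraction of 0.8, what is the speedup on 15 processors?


Amdahl's law: T_p = T × ((1-p) + p/N)
= 677 × ((1-0.8) + 0.8/15)
= 677 × (0.20 + 0.0533)
= 677 × 0.2533
= 171.51
Speedup = 677/171.51
= 3.95×


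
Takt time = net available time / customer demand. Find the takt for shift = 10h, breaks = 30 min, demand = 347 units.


Available = 10×60 - 30 = 570 min
Takt time = 570 / 347
= 1.64 min/unit


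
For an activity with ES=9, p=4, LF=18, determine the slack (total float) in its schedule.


EF = ES + duration = 9 + 4 = 13
LS = LF - duration = 18 - 4 = 14
Total Float = LF - EF = 18 - 13
(or LS - ES = 14 - 9)
= 5


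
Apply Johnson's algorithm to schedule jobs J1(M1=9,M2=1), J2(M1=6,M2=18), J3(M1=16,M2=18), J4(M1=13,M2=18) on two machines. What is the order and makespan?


Johnson's rule:
Group 1 (M1≤M2, sort by M1): ['J2', 'J4', 'J3']
Group 2 (M1>M2, sort desc M2): ['J1']
Sequence: J2 → J4 → J3 → J1
Makespan calculation:
  J2: M1 done=6, M2 done=24
  J4: M1 done=19, M2 done=42
  J3: M1 done=35, M2 done=60
  J1: M1 done=44, M2 done=61
= Sequence: J2 → J4 → J3 → J1, Makespan: 61


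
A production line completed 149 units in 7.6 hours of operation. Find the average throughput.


Throughput = units / time
= 149 / 7.6
= 19.6 units/hour


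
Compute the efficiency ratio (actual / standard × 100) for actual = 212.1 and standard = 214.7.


Efficiency = (actual / standard) × 100
= (212.1 / 214.7) × 100
= 98.8%


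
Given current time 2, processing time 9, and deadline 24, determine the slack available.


Slack = due - current_time - processing
= 24 - 2 - 9
= 13


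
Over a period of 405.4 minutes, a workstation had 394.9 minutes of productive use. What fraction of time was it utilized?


Utilization = busy / total × 100
= 394.9 / 405.4 × 100
= 97.4%


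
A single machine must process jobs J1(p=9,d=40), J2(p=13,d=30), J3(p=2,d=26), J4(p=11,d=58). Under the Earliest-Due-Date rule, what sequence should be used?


EDD: sort by earliest due date
  J3: d=26, p=2
  J2: d=30, p=13
  J1: d=40, p=9
  J4: d=58, p=11
Order: J3 → J2 → J1 → J4


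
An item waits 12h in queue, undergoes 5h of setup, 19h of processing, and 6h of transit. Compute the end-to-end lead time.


Lead time = queue + setup + processing + transit
= 12 + 5 + 19 + 6
= 42 hours


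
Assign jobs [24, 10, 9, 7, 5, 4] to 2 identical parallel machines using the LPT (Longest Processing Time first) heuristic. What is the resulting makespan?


Jobs (LPT sorted): [24, 10, 9, 7, 5, 4]
Machines: 2
  J=24 → Machine 1 (load: 0+24=24)
  J=10 → Machine 2 (load: 0+10=10)
  J=9 → Machine 2 (load: 10+9=19)
  J=7 → Machine 2 (load: 19+7=26)
  J=5 → Machine 1 (load: 24+5=29)
  J=4 → Machine 2 (load: 26+4=30)
Machine loads: [29, 30]
Makespan = max = 30 time units


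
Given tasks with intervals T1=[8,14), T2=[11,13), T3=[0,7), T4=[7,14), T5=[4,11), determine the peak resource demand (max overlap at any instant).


Check each time point for overlaps:
  t=8: 3 tasks active (T1, T4, T5)
Max concurrent = 3


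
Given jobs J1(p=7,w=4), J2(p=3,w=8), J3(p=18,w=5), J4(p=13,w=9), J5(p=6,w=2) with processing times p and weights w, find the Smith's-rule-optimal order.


WSPT (Smith's rule): sort by p/w ascending
  J2: p/w = 3/8 = 0.375
  J4: p/w = 13/9 = 1.444
  J1: p/w = 7/4 = 1.750
  J5: p/w = 6/2 = 3.000
  J3: p/w = 18/5 = 3.600
Order: J2 → J4 → J1 → J5 → J3


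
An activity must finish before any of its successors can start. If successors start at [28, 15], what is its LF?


LF = min of all successor start times
Successors start at: [28, 15]
LF = min(28, 15)
= 15


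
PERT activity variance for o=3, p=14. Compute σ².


σ² = ((p - o) / 6)² = (p - o)² / 36
= (14 - 3)² / 36
= 11² / 36
= 121 / 36
= 3.3611


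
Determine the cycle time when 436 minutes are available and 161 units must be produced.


Cycle time = available time / demand
= 436 / 161
= 2.71 min/unit


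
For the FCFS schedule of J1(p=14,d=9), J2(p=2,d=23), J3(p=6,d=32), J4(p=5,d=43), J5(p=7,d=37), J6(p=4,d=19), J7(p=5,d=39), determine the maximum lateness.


Lateness per job (L = C - d):
  J1: C=14, d=9, L=5
  J2: C=16, d=23, L=-7
  J3: C=22, d=32, L=-10
  J4: C=27, d=43, L=-16
  J5: C=34, d=37, L=-3
  J6: C=38, d=19, L=19
  J7: C=43, d=39, L=4
Lmax = max(5, -7, -10, -16, -3, 19, 4)
= 19


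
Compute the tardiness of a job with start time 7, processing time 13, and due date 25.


Completion = start + processing = 7 + 13 = 20
Tardiness = max(0, C - d) = max(0, 20 - 25)
= max(0, -5)
= 0


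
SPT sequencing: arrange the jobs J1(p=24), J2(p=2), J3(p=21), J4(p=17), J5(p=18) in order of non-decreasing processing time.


SPT: sort by shortest processing time
  J2: p=2
  J4: p=17
  J5: p=18
  J3: p=21
  J1: p=24
Order: J2 → J4 → J5 → J3 → J1


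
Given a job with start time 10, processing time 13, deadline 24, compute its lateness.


Completion = 10 + 13 = 23
Lateness = C - d = 23 - 24
= -1


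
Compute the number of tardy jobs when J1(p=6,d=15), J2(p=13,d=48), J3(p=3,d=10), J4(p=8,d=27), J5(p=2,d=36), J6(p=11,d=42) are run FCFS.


Completion vs due date:
  J1: C=6, d=15 → on time
  J2: C=19, d=48 → on time
  J3: C=22, d=10 → TARDY
  J4: C=30, d=27 → TARDY
  J5: C=32, d=36 → on time
  J6: C=43, d=42 → TARDY
Tardy jobs: J3, J4, J6
Count = 3


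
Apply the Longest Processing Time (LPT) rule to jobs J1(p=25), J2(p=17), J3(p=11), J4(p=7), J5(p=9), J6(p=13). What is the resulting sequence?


LPT: sort by longest processing time first
  J1: p=25
  J2: p=17
  J6: p=13
  J3: p=11
  J5: p=9
  J4: p=7
Order: J1 → J2 → J6 → J3 → J5 → J4


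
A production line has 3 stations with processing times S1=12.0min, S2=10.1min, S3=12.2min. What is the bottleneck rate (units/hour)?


Bottleneck = longest station time
Station times: [12.0, 10.1, 12.2]
Max = 12.2 min
Rate = 60 / 12.2
= 4.92 units/hour (bottleneck: 12.2min)


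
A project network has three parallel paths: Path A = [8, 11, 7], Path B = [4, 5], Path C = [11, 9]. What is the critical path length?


Path A: 8 + 11 + 7 = 26
Path B: 4 + 5 = 9
Path C: 11 + 9 = 20
Critical path = longest = max(26, 9, 20)
= 26 (Path A)


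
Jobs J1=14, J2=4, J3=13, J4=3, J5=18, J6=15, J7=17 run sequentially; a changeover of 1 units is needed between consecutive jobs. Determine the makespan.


Makespan = Σ processing + (n-1) × setup
= (14 + 4 + 13 + 3 + 18 + 15 + 17) + (7-1)×1
= 84 + 6
= 90 time units


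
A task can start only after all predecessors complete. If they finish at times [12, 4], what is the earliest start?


ES = max of all predecessor completion times
Predecessors: [12, 4]
ES = max(12, 4)
= 12


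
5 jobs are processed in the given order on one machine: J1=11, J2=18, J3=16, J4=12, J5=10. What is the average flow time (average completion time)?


Completion times:
  J1: completes at 11
  J2: completes at 29
  J3: completes at 45
  J4: completes at 57
  J5: completes at 67
Sum = 209
Average = 209/5
= 41.80


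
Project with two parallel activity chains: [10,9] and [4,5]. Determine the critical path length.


Path A: 10 + 9 = 19
Path B: 4 + 5 = 9
Critical path = longest = max(19, 9)
= 19 (Path A)


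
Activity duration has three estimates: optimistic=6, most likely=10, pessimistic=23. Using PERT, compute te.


te = (o + 4m + p) / 6
= (6 + 4×10 + 23) / 6
= (6 + 40 + 23) / 6
= 69 / 6
= 11.50


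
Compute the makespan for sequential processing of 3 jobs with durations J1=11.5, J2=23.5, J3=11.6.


Sequential makespan: sum all processing times
= 11.5 + 23.5 + 11.6
= 46.6 time units


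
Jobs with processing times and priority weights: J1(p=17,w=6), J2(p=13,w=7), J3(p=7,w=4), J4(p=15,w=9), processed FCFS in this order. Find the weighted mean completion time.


Completion times:
  J1: C=17, w×C=6×17=102
  J2: C=30, w×C=7×30=210
  J3: C=37, w×C=4×37=148
  J4: C=52, w×C=9×52=468
Sum w×C = 928
Sum w = 26
Weighted avg = 928/26
= 35.69


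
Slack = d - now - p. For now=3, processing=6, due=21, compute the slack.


Slack = due - current_time - processing
= 21 - 3 - 6
= 12


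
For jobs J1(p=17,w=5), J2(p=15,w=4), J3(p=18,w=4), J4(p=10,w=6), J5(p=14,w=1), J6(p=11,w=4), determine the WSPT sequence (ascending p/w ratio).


WSPT (Smith's rule): sort by p/w ascending
  J4: p/w = 10/6 = 1.667
  J6: p/w = 11/4 = 2.750
  J1: p/w = 17/5 = 3.400
  J2: p/w = 15/4 = 3.750
  J3: p/w = 18/4 = 4.500
  J5: p/w = 14/1 = 14.000
Order: J4 → J6 → J1 → J2 → J3 → J5


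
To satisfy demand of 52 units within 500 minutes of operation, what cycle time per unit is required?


Cycle time = available time / demand
= 500 / 52
= 9.62 min/unit


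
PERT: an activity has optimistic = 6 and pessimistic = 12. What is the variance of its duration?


σ² = ((p - o) / 6)² = (p - o)² / 36
= (12 - 6)² / 36
= 6² / 36
= 36 / 36
= 1.0000


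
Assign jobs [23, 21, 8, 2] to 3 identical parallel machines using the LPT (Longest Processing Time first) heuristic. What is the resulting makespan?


Jobs (LPT sorted): [23, 21, 8, 2]
Machines: 3
  J=23 → Machine 1 (load: 0+23=23)
  J=21 → Machine 2 (load: 0+21=21)
  J=8 → Machine 3 (load: 0+8=8)
  J=2 → Machine 3 (load: 8+2=10)
Machine loads: [23, 21, 10]
Makespan = max = 23 time units


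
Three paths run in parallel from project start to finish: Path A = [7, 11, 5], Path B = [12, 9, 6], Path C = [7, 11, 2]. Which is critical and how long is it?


Path A: 7 + 11 + 5 = 23
Path B: 12 + 9 + 6 = 27
Path C: 7 + 11 + 2 = 20
Critical path = longest = max(23, 27, 20)
= 27 (Path B)


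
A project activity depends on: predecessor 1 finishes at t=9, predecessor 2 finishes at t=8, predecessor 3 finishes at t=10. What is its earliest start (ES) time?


ES = max of all predecessor completion times
Predecessors: [9, 8, 10]
ES = max(9, 8, 10)
= 10


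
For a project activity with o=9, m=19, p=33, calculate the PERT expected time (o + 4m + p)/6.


te = (o + 4m + p) / 6
= (9 + 4×19 + 33) / 6
= (9 + 76 + 33) / 6
= 118 / 6
= 19.67


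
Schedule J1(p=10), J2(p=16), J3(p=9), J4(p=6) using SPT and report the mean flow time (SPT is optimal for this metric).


SPT order: J4 → J3 → J1 → J2
Completion times:
  J4: C=6
  J3: C=15
  J1: C=25
  J2: C=41
Sum = 87, n = 4
Mean flow = 87/4
= 21.75


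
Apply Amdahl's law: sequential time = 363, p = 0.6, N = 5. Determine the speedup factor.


Amdahl's law: T_p = T × ((1-p) + p/N)
= 363 × ((1-0.6) + 0.6/5)
= 363 × (0.40 + 0.1200)
= 363 × 0.5200
= 188.76
Speedup = 363/188.76
= 1.92×


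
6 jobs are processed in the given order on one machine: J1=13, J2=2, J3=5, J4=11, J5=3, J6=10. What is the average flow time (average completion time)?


Completion times:
  J1: completes at 13
  J2: completes at 15
  J3: completes at 20
  J4: completes at 31
  J5: completes at 34
  J6: completes at 44
Sum = 157
Average = 157/6
= 26.17


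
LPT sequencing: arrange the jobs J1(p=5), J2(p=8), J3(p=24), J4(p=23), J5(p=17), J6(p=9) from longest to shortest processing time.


LPT: sort by longest processing time first
  J3: p=24
  J4: p=23
  J5: p=17
  J6: p=9
  J2: p=8
  J1: p=5
Order: J3 → J4 → J5 → J6 → J2 → J1


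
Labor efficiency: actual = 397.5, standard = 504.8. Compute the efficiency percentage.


Efficiency = (actual / standard) × 100
= (397.5 / 504.8) × 100
= 78.7%


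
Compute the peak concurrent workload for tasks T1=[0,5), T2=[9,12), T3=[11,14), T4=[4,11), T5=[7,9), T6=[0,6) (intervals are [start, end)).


Check each time point for overlaps:
  t=4: 3 tasks active (T1, T4, T6)
Max concurrent = 3


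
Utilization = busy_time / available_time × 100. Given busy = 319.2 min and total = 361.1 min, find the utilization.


Utilization = busy / total × 100
= 319.2 / 361.1 × 100
= 88.4%


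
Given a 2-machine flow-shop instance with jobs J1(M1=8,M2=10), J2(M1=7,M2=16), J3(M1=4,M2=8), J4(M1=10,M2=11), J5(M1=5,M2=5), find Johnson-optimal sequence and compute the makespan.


Johnson's rule:
Group 1 (M1≤M2, sort by M1): ['J3', 'J5', 'J2', 'J1', 'J4']
Group 2 (M1>M2, sort desc M2): []
Sequence: J3 → J5 → J2 → J1 → J4
Makespan calculation:
  J3: M1 done=4, M2 done=12
  J5: M1 done=9, M2 done=17
  J2: M1 done=16, M2 done=33
  J1: M1 done=24, M2 done=43
  J4: M1 done=34, M2 done=54
= Sequence: J3 → J5 → J2 → J1 → J4, Makespan: 54


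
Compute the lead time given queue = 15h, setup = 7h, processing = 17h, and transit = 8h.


Lead time = queue + setup + processing + transit
= 15 + 7 + 17 + 8
= 47 hours


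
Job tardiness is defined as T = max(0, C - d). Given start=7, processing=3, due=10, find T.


Completion = start + processing = 7 + 3 = 10
Tardiness = max(0, C - d) = max(0, 10 - 10)
= max(0, 0)
= 0


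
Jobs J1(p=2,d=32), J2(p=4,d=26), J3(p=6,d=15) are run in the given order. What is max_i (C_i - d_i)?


Lateness per job (L = C - d):
  J1: C=2, d=32, L=-30
  J2: C=6, d=26, L=-20
  J3: C=12, d=15, L=-3
Lmax = max(-30, -20, -3)
= -3


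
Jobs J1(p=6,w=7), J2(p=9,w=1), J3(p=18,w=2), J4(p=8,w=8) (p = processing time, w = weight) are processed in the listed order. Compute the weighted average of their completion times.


Completion times:
  J1: C=6, w×C=7×6=42
  J2: C=15, w×C=1×15=15
  J3: C=33, w×C=2×33=66
  J4: C=41, w×C=8×41=328
Sum w×C = 451
Sum w = 18
Weighted avg = 451/18
= 25.06


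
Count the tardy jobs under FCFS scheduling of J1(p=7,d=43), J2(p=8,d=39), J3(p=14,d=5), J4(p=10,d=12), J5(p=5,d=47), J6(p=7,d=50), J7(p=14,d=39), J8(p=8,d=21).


Completion vs due date:
  J1: C=7, d=43 → on time
  J2: C=15, d=39 → on time
  J3: C=29, d=5 → TARDY
  J4: C=39, d=12 → TARDY
  J5: C=44, d=47 → on time
  J6: C=51, d=50 → TARDY
  J7: C=65, d=39 → TARDY
  J8: C=73, d=21 → TARDY
Tardy jobs: J3, J4, J6, J7, J8
Count = 5


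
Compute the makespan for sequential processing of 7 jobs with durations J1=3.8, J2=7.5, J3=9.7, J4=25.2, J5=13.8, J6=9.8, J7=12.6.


Sequential makespan: sum all processing times
= 3.8 + 7.5 + 9.7 + 25.2 + 13.8 + 9.8 + 12.6
= 82.4 time units


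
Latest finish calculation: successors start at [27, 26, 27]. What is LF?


LF = min of all successor start times
Successors start at: [27, 26, 27]
LF = min(27, 26, 27)
= 26


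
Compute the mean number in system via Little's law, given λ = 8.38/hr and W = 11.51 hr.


Little's law: L = λ × W
= 8.38 × 11.51
= 96.45


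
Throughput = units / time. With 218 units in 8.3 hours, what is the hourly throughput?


Throughput = units / time
= 218 / 8.3
= 26.3 units/hour


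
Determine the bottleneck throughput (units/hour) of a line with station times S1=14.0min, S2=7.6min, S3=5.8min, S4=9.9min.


Bottleneck = longest station time
Station times: [14.0, 7.6, 5.8, 9.9]
Max = 14.0 min
Rate = 60 / 14.0
= 4.29 units/hour (bottleneck: 14.0min)


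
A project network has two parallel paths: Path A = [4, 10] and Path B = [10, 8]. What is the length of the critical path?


Path A: 4 + 10 = 14
Path B: 10 + 8 = 18
Critical path = longest = max(14, 18)
= 18 (Path B)


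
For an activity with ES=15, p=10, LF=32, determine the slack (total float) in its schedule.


EF = ES + duration = 15 + 10 = 25
LS = LF - duration = 32 - 10 = 22
Total Float = LF - EF = 32 - 25
(or LS - ES = 22 - 15)
= 7


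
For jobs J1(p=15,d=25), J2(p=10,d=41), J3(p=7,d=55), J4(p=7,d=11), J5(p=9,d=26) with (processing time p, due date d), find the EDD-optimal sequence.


EDD: sort by earliest due date
  J4: d=11, p=7
  J1: d=25, p=15
  J5: d=26, p=9
  J2: d=41, p=10
  J3: d=55, p=7
Order: J4 → J1 → J5 → J2 → J3


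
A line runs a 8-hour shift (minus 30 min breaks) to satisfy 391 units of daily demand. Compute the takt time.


Available = 8×60 - 30 = 450 min
Takt time = 450 / 391
= 1.15 min/unit


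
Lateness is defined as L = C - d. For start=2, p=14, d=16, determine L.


Completion = 2 + 14 = 16
Lateness = C - d = 16 - 16
= 0


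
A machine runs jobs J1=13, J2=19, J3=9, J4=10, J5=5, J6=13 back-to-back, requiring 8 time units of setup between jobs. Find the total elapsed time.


Makespan = Σ processing + (n-1) × setup
= (13 + 19 + 9 + 10 + 5 + 13) + (6-1)×8
= 69 + 40
= 109 time units


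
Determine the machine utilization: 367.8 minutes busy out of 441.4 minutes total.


Utilization = busy / total × 100
= 367.8 / 441.4 × 100
= 83.3%


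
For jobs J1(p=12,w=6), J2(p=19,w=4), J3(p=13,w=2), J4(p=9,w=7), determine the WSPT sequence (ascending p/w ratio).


WSPT (Smith's rule): sort by p/w ascending
  J4: p/w = 9/7 = 1.286
  J1: p/w = 12/6 = 2.000
  J2: p/w = 19/4 = 4.750
  J3: p/w = 13/2 = 6.500
Order: J4 → J1 → J2 → J3


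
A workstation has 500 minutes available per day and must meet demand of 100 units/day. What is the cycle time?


Cycle time = available time / demand
= 500 / 100
= 5.00 min/unit


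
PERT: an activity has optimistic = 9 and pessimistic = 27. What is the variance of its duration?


σ² = ((p - o) / 6)² = (p - o)² / 36
= (27 - 9)² / 36
= 18² / 36
= 324 / 36
= 9.0000


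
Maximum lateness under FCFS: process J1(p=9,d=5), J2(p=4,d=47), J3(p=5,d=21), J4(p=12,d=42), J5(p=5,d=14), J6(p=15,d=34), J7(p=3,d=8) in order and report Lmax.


Lateness per job (L = C - d):
  J1: C=9, d=5, L=4
  J2: C=13, d=47, L=-34
  J3: C=18, d=21, L=-3
  J4: C=30, d=42, L=-12
  J5: C=35, d=14, L=21
  J6: C=50, d=34, L=16
  J7: C=53, d=8, L=45
Lmax = max(4, -34, -3, -12, 21, 16, 45)
= 45


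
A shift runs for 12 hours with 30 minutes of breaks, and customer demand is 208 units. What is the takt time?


Available = 12×60 - 30 = 690 min
Takt time = 690 / 208
= 3.32 min/unit


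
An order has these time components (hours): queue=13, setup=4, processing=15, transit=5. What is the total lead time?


Lead time = queue + setup + processing + transit
= 13 + 4 + 15 + 5
= 37 hours


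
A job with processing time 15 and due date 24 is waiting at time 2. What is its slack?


Slack = due - current_time - processing
= 24 - 2 - 15
= 7


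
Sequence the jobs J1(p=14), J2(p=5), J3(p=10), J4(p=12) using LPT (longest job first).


LPT: sort by longest processing time first
  J1: p=14
  J4: p=12
  J3: p=10
  J2: p=5
Order: J1 → J4 → J3 → J2


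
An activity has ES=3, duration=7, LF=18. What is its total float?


EF = ES + duration = 3 + 7 = 10
LS = LF - duration = 18 - 7 = 11
Total Float = LF - EF = 18 - 10
(or LS - ES = 11 - 3)
= 8


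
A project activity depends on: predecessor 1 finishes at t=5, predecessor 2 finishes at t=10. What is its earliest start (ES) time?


ES = max of all predecessor completion times
Predecessors: [5, 10]
ES = max(5, 10)
= 10


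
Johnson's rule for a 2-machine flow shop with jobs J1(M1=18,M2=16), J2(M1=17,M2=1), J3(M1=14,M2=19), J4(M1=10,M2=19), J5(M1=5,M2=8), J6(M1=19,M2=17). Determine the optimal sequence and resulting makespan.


Johnson's rule:
Group 1 (M1≤M2, sort by M1): ['J5', 'J4', 'J3']
Group 2 (M1>M2, sort desc M2): ['J6', 'J1', 'J2']
Sequence: J5 → J4 → J3 → J6 → J1 → J2
Makespan calculation:
  J5: M1 done=5, M2 done=13
  J4: M1 done=15, M2 done=34
  J3: M1 done=29, M2 done=53
  J6: M1 done=48, M2 done=70
  J1: M1 done=66, M2 done=86
  J2: M1 done=83, M2 done=87
= Sequence: J5 → J4 → J3 → J6 → J1 → J2, Makespan: 87


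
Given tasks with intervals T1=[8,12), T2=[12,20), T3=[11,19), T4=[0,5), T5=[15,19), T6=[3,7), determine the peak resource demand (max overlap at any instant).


Check each time point for overlaps:
  t=15: 3 tasks active (T2, T3, T5)
Max concurrent = 3


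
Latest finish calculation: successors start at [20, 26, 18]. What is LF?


LF = min of all successor start times
Successors start at: [20, 26, 18]
LF = min(20, 26, 18)
= 18


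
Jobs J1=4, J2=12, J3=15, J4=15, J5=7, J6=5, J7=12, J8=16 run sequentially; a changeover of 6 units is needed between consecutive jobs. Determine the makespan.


Makespan = Σ processing + (n-1) × setup
= (4 + 12 + 15 + 15 + 7 + 5 + 12 + 16) + (8-1)×6
= 86 + 42
= 128 time units


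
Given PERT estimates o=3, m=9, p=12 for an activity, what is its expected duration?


te = (o + 4m + p) / 6
= (3 + 4×9 + 12) / 6
= (3 + 36 + 12) / 6
= 51 / 6
= 8.50


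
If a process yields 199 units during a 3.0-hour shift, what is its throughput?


Throughput = units / time
= 199 / 3.0
= 66.3 units/hour


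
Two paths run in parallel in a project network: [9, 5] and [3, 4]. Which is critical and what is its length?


Path A: 9 + 5 = 14
Path B: 3 + 4 = 7
Critical path = longest = max(14, 7)
= 14 (Path A)


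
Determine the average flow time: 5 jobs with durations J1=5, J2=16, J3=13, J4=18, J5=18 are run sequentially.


Completion times:
  J1: completes at 5
  J2: completes at 21
  J3: completes at 34
  J4: completes at 52
  J5: completes at 70
Sum = 182
Average = 182/5
= 36.40


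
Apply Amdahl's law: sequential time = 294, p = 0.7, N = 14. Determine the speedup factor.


Amdahl's law: T_p = T × ((1-p) + p/N)
= 294 × ((1-0.7) + 0.7/14)
= 294 × (0.30 + 0.0500)
= 294 × 0.3500
= 102.90
Speedup = 294/102.90
= 2.86×


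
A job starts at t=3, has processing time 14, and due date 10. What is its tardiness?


Completion = start + processing = 3 + 14 = 17
Tardiness = max(0, C - d) = max(0, 17 - 10)
= max(0, 7)
= 7


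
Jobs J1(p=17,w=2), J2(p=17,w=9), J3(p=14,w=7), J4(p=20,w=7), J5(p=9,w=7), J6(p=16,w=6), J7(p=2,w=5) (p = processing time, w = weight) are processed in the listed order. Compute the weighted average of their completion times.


Completion times:
  J1: C=17, w×C=2×17=34
  J2: C=34, w×C=9×34=306
  J3: C=48, w×C=7×48=336
  J4: C=68, w×C=7×68=476
  J5: C=77, w×C=7×77=539
  J6: C=93, w×C=6×93=558
  J7: C=95, w×C=5×95=475
Sum w×C = 2724
Sum w = 43
Weighted avg = 2724/43
= 63.35


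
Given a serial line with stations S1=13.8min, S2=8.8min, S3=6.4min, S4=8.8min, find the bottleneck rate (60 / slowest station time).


Bottleneck = longest station time
Station times: [13.8, 8.8, 6.4, 8.8]
Max = 13.8 min
Rate = 60 / 13.8
= 4.35 units/hour (bottleneck: 13.8min)


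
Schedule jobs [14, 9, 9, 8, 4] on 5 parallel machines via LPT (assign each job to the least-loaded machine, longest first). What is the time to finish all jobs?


Jobs (LPT sorted): [14, 9, 9, 8, 4]
Machines: 5
  J=14 → Machine 1 (load: 0+14=14)
  J=9 → Machine 2 (load: 0+9=9)
  J=9 → Machine 3 (load: 0+9=9)
  J=8 → Machine 4 (load: 0+8=8)
  J=4 → Machine 5 (load: 0+4=4)
Machine loads: [14, 9, 9, 8, 4]
Makespan = max = 14 time units


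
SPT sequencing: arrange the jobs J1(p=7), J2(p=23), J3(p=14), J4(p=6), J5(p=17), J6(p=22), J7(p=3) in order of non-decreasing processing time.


SPT: sort by shortest processing time
  J7: p=3
  J4: p=6
  J1: p=7
  J3: p=14
  J5: p=17
  J6: p=22
  J2: p=23
Order: J7 → J4 → J1 → J3 → J5 → J6 → J2


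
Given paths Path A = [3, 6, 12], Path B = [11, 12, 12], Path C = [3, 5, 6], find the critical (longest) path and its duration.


Path A: 3 + 6 + 12 = 21
Path B: 11 + 12 + 12 = 35
Path C: 3 + 5 + 6 = 14
Critical path = longest = max(21, 35, 14)
= 35 (Path B)


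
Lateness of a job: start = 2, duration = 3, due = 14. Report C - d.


Completion = 2 + 3 = 5
Lateness = C - d = 5 - 14
= -9


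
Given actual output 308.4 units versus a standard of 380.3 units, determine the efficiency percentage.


Efficiency = (actual / standard) × 100
= (308.4 / 380.3) × 100
= 81.1%


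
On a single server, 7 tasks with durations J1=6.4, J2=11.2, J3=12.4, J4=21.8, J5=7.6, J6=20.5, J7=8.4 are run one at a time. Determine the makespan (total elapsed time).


Sequential makespan: sum all processing times
= 6.4 + 11.2 + 12.4 + 21.8 + 7.6 + 20.5 + 8.4
= 88.3 time units


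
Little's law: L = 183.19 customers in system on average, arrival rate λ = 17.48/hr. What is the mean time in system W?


Little's law: L = λW → W = L / λ
= 183.19 / 17.48
= 10.48 hours


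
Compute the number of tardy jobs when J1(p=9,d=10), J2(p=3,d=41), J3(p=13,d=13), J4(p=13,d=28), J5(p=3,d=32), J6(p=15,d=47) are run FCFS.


Completion vs due date:
  J1: C=9, d=10 → on time
  J2: C=12, d=41 → on time
  J3: C=25, d=13 → TARDY
  J4: C=38, d=28 → TARDY
  J5: C=41, d=32 → TARDY
  J6: C=56, d=47 → TARDY
Tardy jobs: J3, J4, J5, J6
Count = 4


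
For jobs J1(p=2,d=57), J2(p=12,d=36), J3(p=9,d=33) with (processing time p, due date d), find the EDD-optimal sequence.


EDD: sort by earliest due date
  J3: d=33, p=9
  J2: d=36, p=12
  J1: d=57, p=2
Order: J3 → J2 → J1


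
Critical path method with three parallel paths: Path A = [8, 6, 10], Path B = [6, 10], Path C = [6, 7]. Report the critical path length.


Path A: 8 + 6 + 10 = 24
Path B: 6 + 10 = 16
Path C: 6 + 7 = 13
Critical path = longest = max(24, 16, 13)
= 24 (Path A)


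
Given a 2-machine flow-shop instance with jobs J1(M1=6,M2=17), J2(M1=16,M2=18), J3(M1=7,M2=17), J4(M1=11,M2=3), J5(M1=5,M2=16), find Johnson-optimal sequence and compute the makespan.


Johnson's rule:
Group 1 (M1≤M2, sort by M1): ['J5', 'J1', 'J3', 'J2']
Group 2 (M1>M2, sort desc M2): ['J4']
Sequence: J5 → J1 → J3 → J2 → J4
Makespan calculation:
  J5: M1 done=5, M2 done=21
  J1: M1 done=11, M2 done=38
  J3: M1 done=18, M2 done=55
  J2: M1 done=34, M2 done=73
  J4: M1 done=45, M2 done=76
= Sequence: J5 → J1 → J3 → J2 → J4, Makespan: 76


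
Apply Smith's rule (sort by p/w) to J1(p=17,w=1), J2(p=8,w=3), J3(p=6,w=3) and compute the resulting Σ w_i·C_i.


WSPT order (by p/w): J3 → J2 → J1
  J3: C=6, w·C=3×6=18
  J2: C=14, w·C=3×14=42
  J1: C=31, w·C=1×31=31
Σ w·C = 91
= 91


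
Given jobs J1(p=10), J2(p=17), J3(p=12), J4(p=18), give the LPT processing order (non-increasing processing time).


LPT: sort by longest processing time first
  J4: p=18
  J2: p=17
  J3: p=12
  J1: p=10
Order: J4 → J2 → J3 → J1


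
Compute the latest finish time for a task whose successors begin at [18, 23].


LF = min of all successor start times
Successors start at: [18, 23]
LF = min(18, 23)
= 18


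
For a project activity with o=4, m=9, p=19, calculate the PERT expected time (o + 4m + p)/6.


te = (o + 4m + p) / 6
= (4 + 4×9 + 19) / 6
= (4 + 36 + 19) / 6
= 59 / 6
= 9.83


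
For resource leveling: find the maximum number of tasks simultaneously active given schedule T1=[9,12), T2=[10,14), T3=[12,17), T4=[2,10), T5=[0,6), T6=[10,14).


Check each time point for overlaps:
  t=10: 3 tasks active (T1, T2, T6)
Max concurrent = 3


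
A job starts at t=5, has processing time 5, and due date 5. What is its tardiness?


Completion = start + processing = 5 + 5 = 10
Tardiness = max(0, C - d) = max(0, 10 - 5)
= max(0, 5)
= 5


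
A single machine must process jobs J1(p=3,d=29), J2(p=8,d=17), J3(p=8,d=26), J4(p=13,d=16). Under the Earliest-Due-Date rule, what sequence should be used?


EDD: sort by earliest due date
  J4: d=16, p=13
  J2: d=17, p=8
  J3: d=26, p=8
  J1: d=29, p=3
Order: J4 → J2 → J3 → J1


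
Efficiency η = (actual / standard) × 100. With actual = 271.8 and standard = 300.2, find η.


Efficiency = (actual / standard) × 100
= (271.8 / 300.2) × 100
= 90.5%


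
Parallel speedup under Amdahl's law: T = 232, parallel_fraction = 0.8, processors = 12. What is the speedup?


Amdahl's law: T_p = T × ((1-p) + p/N)
= 232 × ((1-0.8) + 0.8/12)
= 232 × (0.20 + 0.0667)
= 232 × 0.2667
= 61.87
Speedup = 232/61.87
= 3.75×


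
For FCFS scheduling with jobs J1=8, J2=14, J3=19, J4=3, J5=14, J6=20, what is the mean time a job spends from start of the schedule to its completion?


Completion times:
  J1: completes at 8
  J2: completes at 22
  J3: completes at 41
  J4: completes at 44
  J5: completes at 58
  J6: completes at 78
Sum = 251
Average = 251/6
= 41.83


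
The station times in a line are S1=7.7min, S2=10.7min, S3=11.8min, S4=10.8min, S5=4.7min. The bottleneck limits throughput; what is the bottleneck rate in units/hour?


Bottleneck = longest station time
Station times: [7.7, 10.7, 11.8, 10.8, 4.7]
Max = 11.8 min
Rate = 60 / 11.8
= 5.08 units/hour (bottleneck: 11.8min)


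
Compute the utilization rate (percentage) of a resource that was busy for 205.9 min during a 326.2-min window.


Utilization = busy / total × 100
= 205.9 / 326.2 × 100
= 63.1%


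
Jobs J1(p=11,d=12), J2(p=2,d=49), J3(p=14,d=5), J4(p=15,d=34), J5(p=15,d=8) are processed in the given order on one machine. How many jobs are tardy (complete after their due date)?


Completion vs due date:
  J1: C=11, d=12 → on time
  J2: C=13, d=49 → on time
  J3: C=27, d=5 → TARDY
  J4: C=42, d=34 → TARDY
  J5: C=57, d=8 → TARDY
Tardy jobs: J3, J4, J5
Count = 3


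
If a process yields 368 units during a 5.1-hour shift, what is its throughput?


Throughput = units / time
= 368 / 5.1
= 72.2 units/hour


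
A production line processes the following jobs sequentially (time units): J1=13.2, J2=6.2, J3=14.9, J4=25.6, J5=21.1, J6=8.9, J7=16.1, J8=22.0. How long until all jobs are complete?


Sequential makespan: sum all processing times
= 13.2 + 6.2 + 14.9 + 25.6 + 21.1 + 8.9 + 16.1 + 22.0
= 128.0 time units


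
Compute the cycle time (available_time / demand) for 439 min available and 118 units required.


Cycle time = available time / demand
= 439 / 118
= 3.72 min/unit


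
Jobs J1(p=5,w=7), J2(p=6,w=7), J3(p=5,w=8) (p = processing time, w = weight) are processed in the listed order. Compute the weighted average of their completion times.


Completion times:
  J1: C=5, w×C=7×5=35
  J2: C=11, w×C=7×11=77
  J3: C=16, w×C=8×16=128
Sum w×C = 240
Sum w = 22
Weighted avg = 240/22
= 10.91


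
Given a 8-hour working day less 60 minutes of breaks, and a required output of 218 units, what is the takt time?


Available = 8×60 - 60 = 420 min
Takt time = 420 / 218
= 1.93 min/unit


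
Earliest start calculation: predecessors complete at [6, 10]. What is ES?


ES = max of all predecessor completion times
Predecessors: [6, 10]
ES = max(6, 10)
= 10


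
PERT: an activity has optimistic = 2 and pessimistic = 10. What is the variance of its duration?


σ² = ((p - o) / 6)² = (p - o)² / 36
= (10 - 2)² / 36
= 8² / 36
= 64 / 36
= 1.7778


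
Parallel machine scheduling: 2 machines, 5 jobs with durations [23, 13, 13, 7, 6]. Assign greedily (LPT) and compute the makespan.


Jobs (LPT sorted): [23, 13, 13, 7, 6]
Machines: 2
  J=23 → Machine 1 (load: 0+23=23)
  J=13 → Machine 2 (load: 0+13=13)
  J=13 → Machine 2 (load: 13+13=26)
  J=7 → Machine 1 (load: 23+7=30)
  J=6 → Machine 2 (load: 26+6=32)
Machine loads: [30, 32]
Makespan = max = 32 time units


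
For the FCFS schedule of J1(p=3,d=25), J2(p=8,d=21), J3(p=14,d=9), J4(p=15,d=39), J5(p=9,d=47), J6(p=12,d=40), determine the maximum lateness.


Lateness per job (L = C - d):
  J1: C=3, d=25, L=-22
  J2: C=11, d=21, L=-10
  J3: C=25, d=9, L=16
  J4: C=40, d=39, L=1
  J5: C=49, d=47, L=2
  J6: C=61, d=40, L=21
Lmax = max(-22, -10, 16, 1, 2, 21)
= 21


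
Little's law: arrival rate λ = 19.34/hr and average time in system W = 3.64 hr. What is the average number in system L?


Little's law: L = λ × W
= 19.34 × 3.64
= 70.40


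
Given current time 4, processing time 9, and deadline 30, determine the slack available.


Slack = due - current_time - processing
= 30 - 4 - 9
= 17


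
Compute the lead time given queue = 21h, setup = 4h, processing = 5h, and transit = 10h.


Lead time = queue + setup + processing + transit
= 21 + 4 + 5 + 10
= 40 hours


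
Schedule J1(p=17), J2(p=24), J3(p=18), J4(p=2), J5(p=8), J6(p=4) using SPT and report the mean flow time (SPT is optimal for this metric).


SPT order: J4 → J6 → J5 → J1 → J3 → J2
Completion times:
  J4: C=2
  J6: C=6
  J5: C=14
  J1: C=31
  J3: C=49
  J2: C=73
Sum = 175, n = 6
Mean flow = 175/6
= 29.17


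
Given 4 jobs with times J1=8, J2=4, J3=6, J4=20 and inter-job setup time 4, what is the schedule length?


Makespan = Σ processing + (n-1) × setup
= (8 + 4 + 6 + 20) + (4-1)×4
= 38 + 12
= 50 time units


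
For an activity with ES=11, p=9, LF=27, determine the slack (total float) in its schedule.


EF = ES + duration = 11 + 9 = 20
LS = LF - duration = 27 - 9 = 18
Total Float = LF - EF = 27 - 20
(or LS - ES = 18 - 11)
= 7


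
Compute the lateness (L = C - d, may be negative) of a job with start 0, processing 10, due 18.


Completion = 0 + 10 = 10
Lateness = C - d = 10 - 18
= -8


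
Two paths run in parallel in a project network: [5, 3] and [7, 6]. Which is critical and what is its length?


Path A: 5 + 3 = 8
Path B: 7 + 6 = 13
Critical path = longest = max(8, 13)
= 13 (Path B)


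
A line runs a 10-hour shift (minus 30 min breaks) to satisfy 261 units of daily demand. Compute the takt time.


Available = 10×60 - 30 = 570 min
Takt time = 570 / 261
= 2.18 min/unit


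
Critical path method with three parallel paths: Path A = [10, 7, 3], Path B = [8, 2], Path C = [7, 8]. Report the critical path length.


Path A: 10 + 7 + 3 = 20
Path B: 8 + 2 = 10
Path C: 7 + 8 = 15
Critical path = longest = max(20, 10, 15)
= 20 (Path A)


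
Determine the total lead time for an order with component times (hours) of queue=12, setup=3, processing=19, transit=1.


Lead time = queue + setup + processing + transit
= 12 + 3 + 19 + 1
= 35 hours


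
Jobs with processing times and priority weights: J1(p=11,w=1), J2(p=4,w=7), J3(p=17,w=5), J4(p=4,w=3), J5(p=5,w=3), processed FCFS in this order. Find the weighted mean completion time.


Completion times:
  J1: C=11, w×C=1×11=11
  J2: C=15, w×C=7×15=105
  J3: C=32, w×C=5×32=160
  J4: C=36, w×C=3×36=108
  J5: C=41, w×C=3×41=123
Sum w×C = 507
Sum w = 19
Weighted avg = 507/19
= 26.68


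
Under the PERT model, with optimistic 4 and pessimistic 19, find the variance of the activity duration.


σ² = ((p - o) / 6)² = (p - o)² / 36
= (19 - 4)² / 36
= 15² / 36
= 225 / 36
= 6.2500


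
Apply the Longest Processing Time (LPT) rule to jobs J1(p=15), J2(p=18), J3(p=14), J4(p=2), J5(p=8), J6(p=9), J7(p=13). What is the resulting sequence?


LPT: sort by longest processing time first
  J2: p=18
  J1: p=15
  J3: p=14
  J7: p=13
  J6: p=9
  J5: p=8
  J4: p=2
Order: J2 → J1 → J3 → J7 → J6 → J5 → J4


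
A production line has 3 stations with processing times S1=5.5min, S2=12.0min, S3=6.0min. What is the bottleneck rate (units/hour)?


Bottleneck = longest station time
Station times: [5.5, 12.0, 6.0]
Max = 12.0 min
Rate = 60 / 12.0
= 5.00 units/hour (bottleneck: 12.0min)


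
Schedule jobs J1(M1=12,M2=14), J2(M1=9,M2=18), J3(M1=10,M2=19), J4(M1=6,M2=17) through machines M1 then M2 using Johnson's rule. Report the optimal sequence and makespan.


Johnson's rule:
Group 1 (M1≤M2, sort by M1): ['J4', 'J2', 'J3', 'J1']
Group 2 (M1>M2, sort desc M2): []
Sequence: J4 → J2 → J3 → J1
Makespan calculation:
  J4: M1 done=6, M2 done=23
  J2: M1 done=15, M2 done=41
  J3: M1 done=25, M2 done=60
  J1: M1 done=37, M2 done=74
= Sequence: J4 → J2 → J3 → J1, Makespan: 74


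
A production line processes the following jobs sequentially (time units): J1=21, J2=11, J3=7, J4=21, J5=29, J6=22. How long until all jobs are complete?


Sequential makespan: sum all processing times
= 21 + 11 + 7 + 21 + 29 + 22
= 111 time units


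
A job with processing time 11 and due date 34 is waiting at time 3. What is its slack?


Slack = due - current_time - processing
= 34 - 3 - 11
= 20


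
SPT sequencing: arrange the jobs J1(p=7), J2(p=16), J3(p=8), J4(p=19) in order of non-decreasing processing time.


SPT: sort by shortest processing time
  J1: p=7
  J3: p=8
  J2: p=16
  J4: p=19
Order: J1 → J3 → J2 → J4


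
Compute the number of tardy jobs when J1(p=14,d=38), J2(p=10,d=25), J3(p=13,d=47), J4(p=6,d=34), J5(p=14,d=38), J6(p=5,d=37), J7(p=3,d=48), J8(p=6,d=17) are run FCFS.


Completion vs due date:
  J1: C=14, d=38 → on time
  J2: C=24, d=25 → on time
  J3: C=37, d=47 → on time
  J4: C=43, d=34 → TARDY
  J5: C=57, d=38 → TARDY
  J6: C=62, d=37 → TARDY
  J7: C=65, d=48 → TARDY
  J8: C=71, d=17 → TARDY
Tardy jobs: J4, J5, J6, J7, J8
Count = 5


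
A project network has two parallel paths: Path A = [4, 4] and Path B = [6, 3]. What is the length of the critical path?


Path A: 4 + 4 = 8
Path B: 6 + 3 = 9
Critical path = longest = max(8, 9)
= 9 (Path B)


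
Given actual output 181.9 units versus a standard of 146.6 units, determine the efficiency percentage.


Efficiency = (actual / standard) × 100
= (181.9 / 146.6) × 100
= 124.1%


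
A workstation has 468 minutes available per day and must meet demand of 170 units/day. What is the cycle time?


Cycle time = available time / demand
= 468 / 170
= 2.75 min/unit


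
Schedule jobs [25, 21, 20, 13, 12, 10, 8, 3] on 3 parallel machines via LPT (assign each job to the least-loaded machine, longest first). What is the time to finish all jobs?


Jobs (LPT sorted): [25, 21, 20, 13, 12, 10, 8, 3]
Machines: 3
  J=25 → Machine 1 (load: 0+25=25)
  J=21 → Machine 2 (load: 0+21=21)
  J=20 → Machine 3 (load: 0+20=20)
  J=13 → Machine 3 (load: 20+13=33)
  J=12 → Machine 2 (load: 21+12=33)
  J=10 → Machine 1 (load: 25+10=35)
  J=8 → Machine 2 (load: 33+8=41)
  J=3 → Machine 3 (load: 33+3=36)
Machine loads: [35, 41, 36]
Makespan = max = 41 time units


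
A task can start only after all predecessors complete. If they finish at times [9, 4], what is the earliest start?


ES = max of all predecessor completion times
Predecessors: [9, 4]
ES = max(9, 4)
= 9


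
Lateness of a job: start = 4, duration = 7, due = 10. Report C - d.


Completion = 4 + 7 = 11
Lateness = C - d = 11 - 10
= 1


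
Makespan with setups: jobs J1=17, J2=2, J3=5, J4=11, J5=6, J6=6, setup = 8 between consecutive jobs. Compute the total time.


Makespan = Σ processing + (n-1) × setup
= (17 + 2 + 5 + 11 + 6 + 6) + (6-1)×8
= 47 + 40
= 87 time units


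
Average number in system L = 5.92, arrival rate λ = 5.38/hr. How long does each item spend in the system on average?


Little's law: L = λW → W = L / λ
= 5.92 / 5.38
= 1.10 hours


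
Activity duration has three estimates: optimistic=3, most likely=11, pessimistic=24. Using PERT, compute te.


te = (o + 4m + p) / 6
= (3 + 4×11 + 24) / 6
= (3 + 44 + 24) / 6
= 71 / 6
= 11.83


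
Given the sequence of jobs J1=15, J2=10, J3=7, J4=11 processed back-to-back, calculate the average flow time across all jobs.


Completion times:
  J1: completes at 15
  J2: completes at 25
  J3: completes at 32
  J4: completes at 43
Sum = 115
Average = 115/4
= 28.75


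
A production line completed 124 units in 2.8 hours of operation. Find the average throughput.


Throughput = units / time
= 124 / 2.8
= 44.3 units/hour


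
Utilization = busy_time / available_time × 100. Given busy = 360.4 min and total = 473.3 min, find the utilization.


Utilization = busy / total × 100
= 360.4 / 473.3 × 100
= 76.1%


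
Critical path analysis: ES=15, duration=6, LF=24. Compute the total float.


EF = ES + duration = 15 + 6 = 21
LS = LF - duration = 24 - 6 = 18
Total Float = LF - EF = 24 - 21
(or LS - ES = 18 - 15)
= 3


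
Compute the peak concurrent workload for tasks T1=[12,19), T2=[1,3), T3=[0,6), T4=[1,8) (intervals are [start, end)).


Check each time point for overlaps:
  t=1: 3 tasks active (T2, T3, T4)
Max concurrent = 3
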